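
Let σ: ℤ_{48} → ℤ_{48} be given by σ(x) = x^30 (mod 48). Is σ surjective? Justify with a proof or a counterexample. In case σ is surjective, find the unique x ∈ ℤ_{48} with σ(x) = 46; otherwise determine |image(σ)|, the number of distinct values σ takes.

σ(2): Repeated squaring mod 48: 2^1 ≡ 2, 2^2 ≡ 2² = 4, 2^4 ≡ 4² = 16, 2^8 ≡ 16² = 256 ≡ 16, 2^16 ≡ 16² = 256 ≡ 16. Since 30 = 16 + 8 + 4 + 2, 2^30 ≡ 16·16·16·4: 16·16 = 256 ≡ 16, then 16·16 = 256 ≡ 16, then 16·4 = 64 ≡ 16. So 2^30 ≡ 16 (mod 48).
σ(4): Repeated squaring mod 48: 4^1 ≡ 4, 4^2 ≡ 4² = 16, 4^4 ≡ 16² = 256 ≡ 16, 4^8 ≡ 16² = 256 ≡ 16, 4^16 ≡ 16² = 256 ≡ 16. Since 30 = 16 + 8 + 4 + 2, 4^30 ≡ 16·16·16·16: 16·16 = 256 ≡ 16, then 16·16 = 256 ≡ 16, then 16·16 = 256 ≡ 16. So 4^30 ≡ 16 (mod 48).
So σ(2) = σ(4) = 16 while 2 ≠ 4, thus σ is not injective.
A non-injective map from the 48-element set ℤ_{48} to itself takes at most 47 distinct values, so it cannot be surjective. Thus σ is not surjective.
Since σ is not surjective, we determine |image(σ)|. Computing x^30 mod 48 for each x (by repeated squaring, reducing mod 48 at every step), the values σ(0), σ(1), …, σ(47) are: 0, 1, 16, 9, 16, 25, 0, 1, 16, 33, 16, 25, 0, 25, 16, 33, 16, 1, 0, 25, 16, 9, 16, 1, 0, 1, 16, 9, 16, 25, 0, 1, 16, 33, 16, 25, 0, 25, 16, 33, 16, 1, 0, 25, 16, 9, 16, 1.
The distinct values are {0, 1, 9, 16, 25, 33}; there are 6 of them.

6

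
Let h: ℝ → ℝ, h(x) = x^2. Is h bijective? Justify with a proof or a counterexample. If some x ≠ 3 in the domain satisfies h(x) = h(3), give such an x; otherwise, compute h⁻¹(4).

h(3) = 9 = (−3)^2 = h(−3) (since 2 is even), with 3 ≠ −3. So h is not injective, hence not bijective.
For the follow-up, such an x exists: taking x = −3 ∈ ℝ gives h(−3) = 9 = h(3) with −3 ≠ 3.

-3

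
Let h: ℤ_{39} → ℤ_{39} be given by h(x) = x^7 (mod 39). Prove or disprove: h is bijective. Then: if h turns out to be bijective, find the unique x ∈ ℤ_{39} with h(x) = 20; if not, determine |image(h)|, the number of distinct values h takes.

Computing x^7 mod 39 for each x (by repeated squaring, reducing mod 39 at every step), the values h(0), h(1), …, h(38) are: 0, 1, 11, 3, 4, 8, 33, 19, 5, 9, 10, 2, 12, 13, 14, 24, 16, 17, 21, 7, 32, 18, 22, 23, 15, 25, 26, 27, 37, 29, 30, 34, 20, 6, 31, 35, 36, 28, 38.
Every element of ℤ_{39} appears exactly once in this list, so h is a bijection, and in particular bijective.
Since h is bijective, we read off the preimage of 20 from the same table: h(32) = 20, so h⁻¹(20) = 32.

32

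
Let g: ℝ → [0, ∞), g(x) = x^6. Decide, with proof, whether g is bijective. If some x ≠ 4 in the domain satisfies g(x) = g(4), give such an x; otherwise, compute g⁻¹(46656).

-4

g(4) = 4096 = (−4)^6 = g(−4) (since 6 is even), with 4 ≠ −4. So g is not injective, hence not bijective.
For the follow-up, such an x exists: taking x = −4 ∈ ℝ gives g(−4) = 4096 = g(4) with −4 ≠ 4.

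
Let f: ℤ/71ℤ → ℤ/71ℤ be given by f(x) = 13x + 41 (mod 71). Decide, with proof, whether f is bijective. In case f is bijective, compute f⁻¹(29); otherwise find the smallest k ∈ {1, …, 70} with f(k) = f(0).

Recall: f is injective when f(u) = f(v) forces u = v.
If f(u) = f(v), then 13u ≡ 13v (mod 71). Because gcd(13, 71) = 1, we may cancel 13 to get u ≡ v (mod 71).
We now compute 13⁻¹ mod 71 explicitly. Euclid's algorithm: 71 = 5·13 + 6, 13 = 2·6 + 1; back-substituting gives 1 = 11·13 − 2·71, so 13⁻¹ ≡ 11 (mod 71).
Then y ↦ 11(y − 41) is a two-sided inverse to f, so every y ∈ ℤ/71ℤ has a preimage.
Hence f is bijective.
Since f is bijective, we compute f⁻¹(29): solve 13x + 41 ≡ 29 (mod 71), i.e. 13x ≡ 59 (mod 71).
Multiplying by 13⁻¹ = 11 gives x ≡ 11·59 = 649 = 9·71 + 10 ≡ 10 (mod 71).
Check: f(10) = 13·10 + 41 = 171 = 2·71 + 29 ≡ 29 (mod 71).

10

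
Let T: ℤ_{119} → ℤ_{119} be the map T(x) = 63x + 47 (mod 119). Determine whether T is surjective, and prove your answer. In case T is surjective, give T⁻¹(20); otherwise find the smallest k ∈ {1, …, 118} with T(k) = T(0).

17

Since gcd(63, 119) = 7, we have 63x ≡ 0 (mod 7) for all x, so T(x) ≡ 5 (mod 7).
But 0 ≢ 5 (mod 7), so 0 ∈ ℤ_{119} has no preimage. Thus T is not surjective.
Since T is not surjective, we find the least positive k with T(k) = T(0): this means 63k ≡ 0 (mod 119), i.e. 119 ∣ 63k. Since gcd(63, 119) = 7, dividing through by 7 this holds exactly when 17 ∣ 9k, and as gcd(9, 17) = 1, exactly when 17 ∣ k.
The smallest positive such k is 17.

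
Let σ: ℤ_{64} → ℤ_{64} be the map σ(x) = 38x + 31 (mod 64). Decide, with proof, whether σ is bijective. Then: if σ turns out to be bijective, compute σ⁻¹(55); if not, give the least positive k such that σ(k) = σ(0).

Recall that σ is injective if σ(x_1) = σ(x_2) implies x_1 = x_2.
We have gcd(38, 64) = 2 > 1. Taking x_1 = 0 and x_2 = 32: σ(0) = 31 and σ(32) = 38·32 + 31 = 1247 ≡ 31 (mod 64).
So σ(0) = σ(32) while 0 ≠ 32, so σ is not injective, hence not bijective.
Since σ is not bijective, we find the least positive k with σ(k) = σ(0): this means 38k ≡ 0 (mod 64), i.e. 64 ∣ 38k. Since gcd(38, 64) = 2, dividing through by 2 this holds exactly when 32 ∣ 19k, and as gcd(19, 32) = 1, exactly when 32 ∣ k.
The smallest positive such k is 32.

32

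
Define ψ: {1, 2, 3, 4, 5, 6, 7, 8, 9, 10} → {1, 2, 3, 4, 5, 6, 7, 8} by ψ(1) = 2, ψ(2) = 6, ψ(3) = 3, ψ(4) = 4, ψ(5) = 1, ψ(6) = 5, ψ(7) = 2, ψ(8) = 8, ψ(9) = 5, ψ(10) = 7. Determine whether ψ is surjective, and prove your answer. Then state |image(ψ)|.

Every element of the codomain has a preimage: 1 = ψ(5), 2 = ψ(1), 3 = ψ(3), 4 = ψ(4), 5 = ψ(6), 6 = ψ(2), 7 = ψ(10), 8 = ψ(8).
Therefore ψ is surjective.
The image of ψ is {1, 2, 3, 4, 5, 6, 7, 8}, which has 8 elements.

8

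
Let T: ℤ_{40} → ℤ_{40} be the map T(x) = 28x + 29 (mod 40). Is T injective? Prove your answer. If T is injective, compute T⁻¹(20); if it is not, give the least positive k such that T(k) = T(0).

10

We have gcd(28, 40) = 4 > 1. Taking s = 0 and t = 10: T(0) = 29 and T(10) = 28·10 + 29 = 309 ≡ 29 (mod 40).
So T(0) = T(10) while 0 ≠ 10, therefore T is not injective.
Since T is not injective, we find the least positive k with T(k) = T(0): this means 28k ≡ 0 (mod 40), i.e. 40 ∣ 28k. Since gcd(28, 40) = 4, dividing through by 4 this holds exactly when 10 ∣ 7k, and as gcd(7, 10) = 1, exactly when 10 ∣ k.
The smallest positive such k is 10.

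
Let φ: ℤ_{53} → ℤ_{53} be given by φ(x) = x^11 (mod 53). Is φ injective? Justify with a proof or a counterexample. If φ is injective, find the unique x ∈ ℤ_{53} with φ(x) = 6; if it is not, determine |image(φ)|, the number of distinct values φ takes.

37

Since 53 is prime, the nonzero elements of ℤ_{53} form a cyclic group of order 52.
As gcd(11, 52) = 1, raising to the 11th power is a bijection on this group: if u^11 ≡ v^11 then (uv^{−1})^11 = 1, and the only element of order dividing gcd(11, 52) = 1 is 1, so u = v.
With φ(0) = 0 this makes φ injective on all of ℤ_{53}, hence bijective (finite equal-size domain and codomain). In particular φ is injective.
Since φ is injective, we find the preimage of 6. The inverse of x ↦ x^11 on (ℤ_{53})^× is x ↦ x^19, because 11·19 = 209 = 4·52 + 1 ≡ 1 (mod 52) and x^{52} = 1 for x ≠ 0 (Fermat). So φ⁻¹(6) = 6^19 mod 53.
Repeated squaring mod 53: 6^1 ≡ 6, 6^2 ≡ 6² = 36, 6^4 ≡ 36² = 1296 ≡ 24, 6^8 ≡ 24² = 576 ≡ 46, 6^16 ≡ 46² = 2116 ≡ 49. Since 19 = 16 + 2 + 1, 6^19 ≡ 49·36·6: 49·36 = 1764 ≡ 15, then 15·6 = 90 ≡ 37. So 6^19 ≡ 37 (mod 53).
Hence φ⁻¹(6) = 37.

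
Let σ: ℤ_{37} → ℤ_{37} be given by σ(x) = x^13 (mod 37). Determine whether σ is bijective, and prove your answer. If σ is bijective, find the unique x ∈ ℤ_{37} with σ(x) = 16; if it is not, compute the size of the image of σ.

12

Since 37 is prime, the nonzero elements of ℤ_{37} form a cyclic group of order 36.
As gcd(13, 36) = 1, raising to the 13th power is a bijection on this group: if s^13 ≡ t^13 then (st^{−1})^13 = 1, and the only element of order dividing gcd(13, 36) = 1 is 1, so s = t.
With σ(0) = 0 this makes σ injective on all of ℤ_{37}, hence bijective (finite equal-size domain and codomain). In particular σ is bijective.
Since σ is bijective, we find the preimage of 16. The inverse of x ↦ x^13 on (ℤ_{37})^× is x ↦ x^25, because 13·25 = 325 = 9·36 + 1 ≡ 1 (mod 36) and x^{36} = 1 for x ≠ 0 (Fermat). So σ⁻¹(16) = 16^25 mod 37.
Repeated squaring mod 37: 16^1 ≡ 16, 16^2 ≡ 16² = 256 ≡ 34, 16^4 ≡ 34² = 1156 ≡ 9, 16^8 ≡ 9² = 81 ≡ 7, 16^16 ≡ 7² = 49 ≡ 12. Since 25 = 16 + 8 + 1, 16^25 ≡ 12·7·16: 12·7 = 84 ≡ 10, then 10·16 = 160 ≡ 12. So 16^25 ≡ 12 (mod 37).
Hence σ⁻¹(16) = 12.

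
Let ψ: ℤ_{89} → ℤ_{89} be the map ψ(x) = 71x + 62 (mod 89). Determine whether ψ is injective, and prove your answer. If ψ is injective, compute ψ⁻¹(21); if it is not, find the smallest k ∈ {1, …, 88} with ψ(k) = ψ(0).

27

If ψ(u) = ψ(v), then 71u ≡ 71v (mod 89). Because gcd(71, 89) = 1, we may cancel 71 to get u ≡ v (mod 89).
Hence ψ is injective.
We now compute 71⁻¹ mod 89 explicitly. Euclid's algorithm: 89 = 1·71 + 18, 71 = 3·18 + 17, 18 = 1·17 + 1; back-substituting gives 1 = 84·71 − 67·89, so 71⁻¹ ≡ 84 (mod 89).
Since ψ is injective, we compute ψ⁻¹(21): solve 71x + 62 ≡ 21 (mod 89), i.e. 71x ≡ 48 (mod 89).
Multiplying by 71⁻¹ = 84 gives x ≡ 84·48 = 4032 = 45·89 + 27 ≡ 27 (mod 89).
Check: ψ(27) = 71·27 + 62 = 1979 = 22·89 + 21 ≡ 21 (mod 89).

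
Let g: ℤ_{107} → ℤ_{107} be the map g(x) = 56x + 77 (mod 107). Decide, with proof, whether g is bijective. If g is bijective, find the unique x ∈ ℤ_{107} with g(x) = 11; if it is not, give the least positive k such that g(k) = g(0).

102

Recall that g is injective if g(s) = g(t) implies s = t.
If g(s) = g(t), then 56s ≡ 56t (mod 107). Because gcd(56, 107) = 1, we may cancel 56 to get s ≡ t (mod 107).
We now compute 56⁻¹ mod 107 explicitly. Euclid's algorithm: 107 = 1·56 + 51, 56 = 1·51 + 5, 51 = 10·5 + 1; back-substituting gives 1 = 86·56 − 45·107, so 56⁻¹ ≡ 86 (mod 107).
Then y ↦ 86(y − 77) is a two-sided inverse to g, so every y ∈ ℤ_{107} has a preimage.
So g is bijective.
Since g is bijective, we compute g⁻¹(11): solve 56x + 77 ≡ 11 (mod 107), i.e. 56x ≡ 41 (mod 107).
Multiplying by 56⁻¹ = 86 gives x ≡ 86·41 = 3526 = 32·107 + 102 ≡ 102 (mod 107).
Check: g(102) = 56·102 + 77 = 5789 = 54·107 + 11 ≡ 11 (mod 107).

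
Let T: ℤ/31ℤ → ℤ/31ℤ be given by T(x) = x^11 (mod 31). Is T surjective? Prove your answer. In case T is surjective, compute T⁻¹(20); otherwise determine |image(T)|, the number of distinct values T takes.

7

Since 31 is prime, the nonzero elements of ℤ/31ℤ form a cyclic group of order 30.
As gcd(11, 30) = 1, raising to the 11th power is a bijection on this group: if a^11 ≡ b^11 then (ab^{−1})^11 = 1, and the only element of order dividing gcd(11, 30) = 1 is 1, so a = b.
With T(0) = 0 this makes T injective on all of ℤ/31ℤ, hence bijective (finite equal-size domain and codomain). In particular T is surjective.
Since T is surjective, we find the preimage of 20. The inverse of x ↦ x^11 on (ℤ/31ℤ)^× is x ↦ x^11, because 11·11 = 121 = 4·30 + 1 ≡ 1 (mod 30) and x^{30} = 1 for x ≠ 0 (Fermat). So T⁻¹(20) = 20^11 mod 31.
Repeated squaring mod 31: 20^1 ≡ 20, 20^2 ≡ 20² = 400 ≡ 28, 20^4 ≡ 28² = 784 ≡ 9, 20^8 ≡ 9² = 81 ≡ 19. Since 11 = 8 + 2 + 1, 20^11 ≡ 19·28·20: 19·28 = 532 ≡ 5, then 5·20 = 100 ≡ 7. So 20^11 ≡ 7 (mod 31).
Hence T⁻¹(20) = 7.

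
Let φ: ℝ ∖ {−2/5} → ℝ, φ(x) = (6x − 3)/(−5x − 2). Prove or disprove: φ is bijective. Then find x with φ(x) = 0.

If φ(x) = −6/5, cross-multiplying gives −5(6x − 3) = 6(−5x − 2), which simplifies to 15 = −12 — false.  So −6/5 has no preimage and φ is not surjective.
Hence φ is not bijective.
Solving φ(x) = 0: cross-multiplying gives 6x − 3 = 0(−5x − 2), which rearranges to 6x = 3, so x = 1/2.

1/2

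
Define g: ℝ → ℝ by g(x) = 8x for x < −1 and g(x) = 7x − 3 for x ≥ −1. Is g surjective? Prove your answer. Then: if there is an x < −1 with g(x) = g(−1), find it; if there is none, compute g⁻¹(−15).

-5/4

Both pieces are strictly increasing (slopes 8 and 7), so each is injective on its own interval.
The left piece maps (−∞, −1) onto (−∞, −8); the right piece maps [−1, ∞) onto [−10, ∞).
The union (−∞, −8) ∪ [−10, ∞) covers ℝ, so g is surjective.
For the follow-up: the images overlap, so an x < −1 with g(x) = g(−1) exists. g(−1) = −10; solving 8x = −10 for x < −1 gives x = (−10 − 0)/8 = −5/4.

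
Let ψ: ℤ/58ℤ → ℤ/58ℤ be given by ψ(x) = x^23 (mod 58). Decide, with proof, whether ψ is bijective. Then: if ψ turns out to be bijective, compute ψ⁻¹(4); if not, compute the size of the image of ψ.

34

Computing x^23 mod 58 for each x (by repeated squaring, reducing mod 58 at every step), the values ψ(0), ψ(1), …, ψ(57) are: 0, 1, 10, 37, 42, 33, 22, 49, 14, 35, 40, 27, 46, 5, 26, 3, 24, 41, 2, 47, 52, 15, 38, 7, 54, 45, 50, 19, 28, 29, 30, 39, 8, 13, 4, 51, 20, 43, 6, 11, 56, 17, 34, 55, 32, 53, 12, 31, 18, 23, 44, 9, 36, 25, 16, 21, 48, 57.
Every element of ℤ/58ℤ appears exactly once in this list, so ψ is a bijection, and in particular bijective.
Since ψ is bijective, we read off the preimage of 4 from the same table: ψ(34) = 4, so ψ⁻¹(4) = 34.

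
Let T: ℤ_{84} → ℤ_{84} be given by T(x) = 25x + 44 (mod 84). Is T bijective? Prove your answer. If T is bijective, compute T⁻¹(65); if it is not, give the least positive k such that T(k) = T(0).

21

By definition, injectivity means: for all a, b in the domain, T(a) = T(b) implies a = b.
Suppose T(a) = T(b) in ℤ_{84}. Then 25a + 44 ≡ 25b + 44 (mod 84), so 25(a − b) ≡ 0 (mod 84).
Since gcd(25, 84) = 1, 25 is invertible modulo 84, so a − b ≡ 0 (mod 84), i.e. a = b.
We now compute 25⁻¹ mod 84 explicitly. Euclid's algorithm: 84 = 3·25 + 9, 25 = 2·9 + 7, 9 = 1·7 + 2, 7 = 3·2 + 1; back-substituting gives 1 = 37·25 − 11·84, so 25⁻¹ ≡ 37 (mod 84).
Then y ↦ 37(y − 44) is a two-sided inverse to T, so every y ∈ ℤ_{84} has a preimage.
Therefore T is bijective.
Since T is bijective, we compute T⁻¹(65): solve 25x + 44 ≡ 65 (mod 84), i.e. 25x ≡ 21 (mod 84).
Multiplying by 25⁻¹ = 37 gives x ≡ 37·21 = 777 = 9·84 + 21 ≡ 21 (mod 84).
Check: T(21) = 25·21 + 44 = 569 = 6·84 + 65 ≡ 65 (mod 84).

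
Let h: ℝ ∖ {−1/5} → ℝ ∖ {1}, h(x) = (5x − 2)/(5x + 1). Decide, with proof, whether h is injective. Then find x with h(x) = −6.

Suppose h(s) = h(t). Cross-multiplying: (5s − 2)(5t + 1) = (5t − 2)(5s + 1).
Expanding both sides and cancelling the symmetric terms leaves 15·(s − t) = 0. Since 15 ≠ 0, s = t. So h is injective.
Solving h(x) = −6: cross-multiplying gives 5x − 2 = −6(5x + 1), which rearranges to 35x = −4, so x = −4/35.

-4/35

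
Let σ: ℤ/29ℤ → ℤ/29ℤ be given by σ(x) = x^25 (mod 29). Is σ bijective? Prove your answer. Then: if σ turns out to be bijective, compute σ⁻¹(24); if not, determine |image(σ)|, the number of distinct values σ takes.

Since 29 is prime, the nonzero elements of ℤ/29ℤ form a cyclic group of order 28.
As gcd(25, 28) = 1, raising to the 25th power is a bijection on this group: if s^25 ≡ t^25 then (st^{−1})^25 = 1, and the only element of order dividing gcd(25, 28) = 1 is 1, so s = t.
With σ(0) = 0 this makes σ injective on all of ℤ/29ℤ, hence bijective (finite equal-size domain and codomain). In particular σ is bijective.
Since σ is bijective, we find the preimage of 24. The inverse of x ↦ x^25 on (ℤ/29ℤ)^× is x ↦ x^9, because 25·9 = 225 = 8·28 + 1 ≡ 1 (mod 28) and x^{28} = 1 for x ≠ 0 (Fermat). So σ⁻¹(24) = 24^9 mod 29.
Repeated squaring mod 29: 24^1 ≡ 24, 24^2 ≡ 24² = 576 ≡ 25, 24^4 ≡ 25² = 625 ≡ 16, 24^8 ≡ 16² = 256 ≡ 24. Since 9 = 8 + 1, 24^9 ≡ 24·24: 24·24 = 576 ≡ 25. So 24^9 ≡ 25 (mod 29).
Hence σ⁻¹(24) = 25.

25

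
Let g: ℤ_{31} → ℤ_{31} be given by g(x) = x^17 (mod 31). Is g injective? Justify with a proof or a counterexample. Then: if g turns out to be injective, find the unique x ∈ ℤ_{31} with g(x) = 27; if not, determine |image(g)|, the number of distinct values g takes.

Since 31 is prime, the nonzero elements of ℤ_{31} form a cyclic group of order 30.
As gcd(17, 30) = 1, raising to the 17th power is a bijection on this group: if a^17 ≡ b^17 then (ab^{−1})^17 = 1, and the only element of order dividing gcd(17, 30) = 1 is 1, so a = b.
With g(0) = 0 this makes g injective on all of ℤ_{31}, hence bijective (finite equal-size domain and codomain). In particular g is injective.
Since g is injective, we find the preimage of 27. The inverse of x ↦ x^17 on (ℤ_{31})^× is x ↦ x^23, because 17·23 = 391 = 13·30 + 1 ≡ 1 (mod 30) and x^{30} = 1 for x ≠ 0 (Fermat). So g⁻¹(27) = 27^23 mod 31.
Repeated squaring mod 31: 27^1 ≡ 27, 27^2 ≡ 27² = 729 ≡ 16, 27^4 ≡ 16² = 256 ≡ 8, 27^8 ≡ 8² = 64 ≡ 2, 27^16 ≡ 2² = 4. Since 23 = 16 + 4 + 2 + 1, 27^23 ≡ 4·8·16·27: 4·8 = 32 ≡ 1, then 1·16 = 16, then 16·27 = 432 ≡ 29. So 27^23 ≡ 29 (mod 31).
Hence g⁻¹(27) = 29.

29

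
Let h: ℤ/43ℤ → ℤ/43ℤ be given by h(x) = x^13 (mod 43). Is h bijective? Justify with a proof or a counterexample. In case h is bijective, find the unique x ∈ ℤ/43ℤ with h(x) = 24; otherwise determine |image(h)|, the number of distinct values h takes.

23

Since 43 is prime, the nonzero elements of ℤ/43ℤ form a cyclic group of order 42.
As gcd(13, 42) = 1, raising to the 13th power is a bijection on this group: if a^13 ≡ b^13 then (ab^{−1})^13 = 1, and the only element of order dividing gcd(13, 42) = 1 is 1, so a = b.
With h(0) = 0 this makes h injective on all of ℤ/43ℤ, hence bijective (finite equal-size domain and codomain). In particular h is bijective.
Since h is bijective, we find the preimage of 24. The inverse of x ↦ x^13 on (ℤ/43ℤ)^× is x ↦ x^13, because 13·13 = 169 = 4·42 + 1 ≡ 1 (mod 42) and x^{42} = 1 for x ≠ 0 (Fermat). So h⁻¹(24) = 24^13 mod 43.
Repeated squaring mod 43: 24^1 ≡ 24, 24^2 ≡ 24² = 576 ≡ 17, 24^4 ≡ 17² = 289 ≡ 31, 24^8 ≡ 31² = 961 ≡ 15. Since 13 = 8 + 4 + 1, 24^13 ≡ 15·31·24: 15·31 = 465 ≡ 35, then 35·24 = 840 ≡ 23. So 24^13 ≡ 23 (mod 43).
Hence h⁻¹(24) = 23.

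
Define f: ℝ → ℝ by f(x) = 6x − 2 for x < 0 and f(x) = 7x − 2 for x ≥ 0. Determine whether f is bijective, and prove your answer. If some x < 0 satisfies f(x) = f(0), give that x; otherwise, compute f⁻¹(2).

4/7

Both pieces are strictly increasing (slopes 6 and 7), so each is injective on its own interval.
The left piece maps (−∞, 0) onto (−∞, −2); the right piece maps [0, ∞) onto [−2, ∞).
Since −2 = −2, the images partition ℝ: f is injective and surjective, hence bijective.
Because the two images are disjoint, no x < 0 has f(x) = f(0), so we compute f⁻¹(2): 2 lies in [−2, ∞), so solve 7x − 2 = 2: x = (2 + 2)/7 = 4/7.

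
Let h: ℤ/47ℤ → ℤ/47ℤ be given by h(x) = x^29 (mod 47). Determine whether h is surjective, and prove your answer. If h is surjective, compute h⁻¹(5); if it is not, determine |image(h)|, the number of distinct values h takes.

Since 47 is prime, the nonzero elements of ℤ/47ℤ form a cyclic group of order 46.
As gcd(29, 46) = 1, raising to the 29th power is a bijection on this group: if x_1^29 ≡ x_2^29 then (x_1x_2^{−1})^29 = 1, and the only element of order dividing gcd(29, 46) = 1 is 1, so x_1 = x_2.
With h(0) = 0 this makes h injective on all of ℤ/47ℤ, hence bijective (finite equal-size domain and codomain). In particular h is surjective.
Since h is surjective, we find the preimage of 5. The inverse of x ↦ x^29 on (ℤ/47ℤ)^× is x ↦ x^27, because 29·27 = 783 = 17·46 + 1 ≡ 1 (mod 46) and x^{46} = 1 for x ≠ 0 (Fermat). So h⁻¹(5) = 5^27 mod 47.
Repeated squaring mod 47: 5^1 ≡ 5, 5^2 ≡ 5² = 25, 5^4 ≡ 25² = 625 ≡ 14, 5^8 ≡ 14² = 196 ≡ 8, 5^16 ≡ 8² = 64 ≡ 17. Since 27 = 16 + 8 + 2 + 1, 5^27 ≡ 17·8·25·5: 17·8 = 136 ≡ 42, then 42·25 = 1050 ≡ 16, then 16·5 = 80 ≡ 33. So 5^27 ≡ 33 (mod 47).
Hence h⁻¹(5) = 33.

33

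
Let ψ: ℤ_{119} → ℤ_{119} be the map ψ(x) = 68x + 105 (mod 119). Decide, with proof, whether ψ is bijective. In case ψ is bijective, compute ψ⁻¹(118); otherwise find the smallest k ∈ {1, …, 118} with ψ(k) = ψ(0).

We have gcd(68, 119) = 17 > 1. Taking s = 0 and t = 7: ψ(0) = 105 and ψ(7) = 68·7 + 105 = 581 ≡ 105 (mod 119).
So ψ(0) = ψ(7) while 0 ≠ 7, hence ψ is not injective, hence not bijective.
Since ψ is not bijective, we find the least positive k with ψ(k) = ψ(0): this means 68k ≡ 0 (mod 119), i.e. 119 ∣ 68k. Since gcd(68, 119) = 17, dividing through by 17 this holds exactly when 7 ∣ 4k, and as gcd(4, 7) = 1, exactly when 7 ∣ k.
The smallest positive such k is 7.

7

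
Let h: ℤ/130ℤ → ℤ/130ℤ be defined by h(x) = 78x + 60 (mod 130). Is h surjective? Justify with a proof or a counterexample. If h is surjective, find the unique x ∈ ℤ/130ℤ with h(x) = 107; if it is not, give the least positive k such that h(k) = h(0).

Since gcd(78, 130) = 26, we have 78x ≡ 0 (mod 26) for all x, so h(x) ≡ 8 (mod 26).
But 0 ≢ 8 (mod 26), so 0 ∈ ℤ/130ℤ has no preimage. Thus h is not surjective.
Since h is not surjective, we find the least positive k with h(k) = h(0): this means 78k ≡ 0 (mod 130), i.e. 130 ∣ 78k. Since gcd(78, 130) = 26, dividing through by 26 this holds exactly when 5 ∣ 3k, and as gcd(3, 5) = 1, exactly when 5 ∣ k.
The smallest positive such k is 5.

5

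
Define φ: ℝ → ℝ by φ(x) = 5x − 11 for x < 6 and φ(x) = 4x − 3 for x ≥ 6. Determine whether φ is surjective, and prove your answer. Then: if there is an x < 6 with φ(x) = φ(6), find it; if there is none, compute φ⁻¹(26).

Both pieces are strictly increasing (slopes 5 and 4), so each is injective on its own interval.
The left piece maps (−∞, 6) onto (−∞, 19); the right piece maps [6, ∞) onto [21, ∞).
The union (−∞, 19) ∪ [21, ∞) omits the interval between 19 and 21; in particular 19 has no preimage. So φ is not surjective.
Because the two images are disjoint, no x < 6 has φ(x) = φ(6), so we compute φ⁻¹(26): 26 lies in [21, ∞), so solve 4x − 3 = 26: x = (26 + 3)/4 = 29/4.

29/4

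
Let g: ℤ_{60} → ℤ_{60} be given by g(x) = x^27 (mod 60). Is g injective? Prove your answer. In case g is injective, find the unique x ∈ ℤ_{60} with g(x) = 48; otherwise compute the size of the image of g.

45

g(0) = 0^27 = 0.
g(30): Repeated squaring mod 60: 30^1 ≡ 30, 30^2 ≡ 30² = 900 ≡ 0, 30^4 ≡ 0² = 0, 30^8 ≡ 0² = 0, 30^16 ≡ 0² = 0. Since 27 = 16 + 8 + 2 + 1, 30^27 ≡ 0·0·0·30: 0·0 = 0, then 0·0 = 0, then 0·30 = 0. So 30^27 ≡ 0 (mod 60).
So g(0) = g(30) = 0 while 0 ≠ 30, thus g is not injective.
Since g is not injective, we determine |image(g)|. Computing x^27 mod 60 for each x (by repeated squaring, reducing mod 60 at every step), the values g(0), g(1), …, g(59) are: 0, 1, 8, 27, 4, 5, 36, 43, 32, 9, 40, 11, 48, 37, 44, 15, 16, 53, 12, 19, 20, 21, 28, 47, 24, 25, 56, 3, 52, 29, 0, 31, 8, 57, 4, 35, 36, 13, 32, 39, 40, 41, 48, 7, 44, 45, 16, 23, 12, 49, 20, 51, 28, 17, 24, 55, 56, 33, 52, 59.
The distinct values are {0, 1, 3, 4, 5, 7, 8, 9, 11, 12, 13, 15, 16, 17, 19, 20, 21, 23, 24, 25, 27, 28, 29, 31, 32, 33, 35, 36, 37, 39, 40, 41, 43, 44, 45, 47, 48, 49, 51, 52, 53, 55, 56, 57, 59}; there are 45 of them.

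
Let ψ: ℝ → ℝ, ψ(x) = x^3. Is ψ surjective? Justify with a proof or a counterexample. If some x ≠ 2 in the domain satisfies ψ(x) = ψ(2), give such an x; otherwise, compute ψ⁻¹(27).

For any y ∈ ℝ, x = y^{1/3} ∈ ℝ gives ψ(x) = y, so ψ is surjective.
Since x ↦ x^3 is strictly increasing on ℝ, it is injective there, so no x ≠ 2 in the domain has ψ(x) = ψ(2). We therefore compute ψ⁻¹(27) = 27^{1/3} = 3 (indeed 3^3 = 27).

3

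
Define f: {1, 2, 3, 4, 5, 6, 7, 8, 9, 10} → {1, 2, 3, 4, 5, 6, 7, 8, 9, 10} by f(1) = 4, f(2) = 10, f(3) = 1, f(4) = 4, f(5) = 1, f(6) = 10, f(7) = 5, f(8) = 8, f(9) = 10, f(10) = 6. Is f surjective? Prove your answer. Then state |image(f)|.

No element maps to 2, so f is not surjective.
The image of f is {1, 4, 5, 6, 8, 10}, which has 6 elements.

6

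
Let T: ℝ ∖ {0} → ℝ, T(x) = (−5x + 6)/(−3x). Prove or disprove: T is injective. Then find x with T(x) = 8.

-6/19

Suppose T(s) = T(t). Cross-multiplying: (−5s + 6)(−3t) = (−5t + 6)(−3s).
Expanding both sides and cancelling the symmetric terms leaves 18·(s − t) = 0. Since 18 ≠ 0, s = t. Hence T is injective.
Solving T(x) = 8: cross-multiplying gives −5x + 6 = 8(−3x), which rearranges to 19x = −6, so x = −6/19.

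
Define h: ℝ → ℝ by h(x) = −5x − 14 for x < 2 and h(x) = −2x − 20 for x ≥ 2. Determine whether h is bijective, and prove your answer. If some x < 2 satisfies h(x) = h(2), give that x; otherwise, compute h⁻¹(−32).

6

Both pieces are strictly decreasing (slopes −5 and −2), so each is injective on its own interval.
The left piece maps (−∞, 2) onto (−24, ∞); the right piece maps [2, ∞) onto (−∞, −24].
Since −24 = −24, the images partition ℝ: h is injective and surjective, hence bijective.
Because the two images are disjoint, no x < 2 has h(x) = h(2), so we compute h⁻¹(−32): −32 lies in (−∞, −24], so solve −2x − 20 = −32: x = (−32 + 20)/(−2) = 6.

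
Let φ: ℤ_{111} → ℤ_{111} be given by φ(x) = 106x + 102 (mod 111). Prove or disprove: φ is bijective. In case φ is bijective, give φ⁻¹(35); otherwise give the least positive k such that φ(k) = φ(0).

80

Recall that φ is injective if φ(s) = φ(t) implies s = t.
If φ(s) = φ(t), then 106s ≡ 106t (mod 111). Because gcd(106, 111) = 1, we may cancel 106 to get s ≡ t (mod 111).
We now compute 106⁻¹ mod 111 explicitly. Euclid's algorithm: 111 = 1·106 + 5, 106 = 21·5 + 1; back-substituting gives 1 = 22·106 − 21·111, so 106⁻¹ ≡ 22 (mod 111).
Then y ↦ 22(y − 102) is a two-sided inverse to φ, so every y ∈ ℤ_{111} has a preimage.
So φ is bijective.
Since φ is bijective, we compute φ⁻¹(35): solve 106x + 102 ≡ 35 (mod 111), i.e. 106x ≡ 44 (mod 111).
Multiplying by 106⁻¹ = 22 gives x ≡ 22·44 = 968 = 8·111 + 80 ≡ 80 (mod 111).
Check: φ(80) = 106·80 + 102 = 8582 = 77·111 + 35 ≡ 35 (mod 111).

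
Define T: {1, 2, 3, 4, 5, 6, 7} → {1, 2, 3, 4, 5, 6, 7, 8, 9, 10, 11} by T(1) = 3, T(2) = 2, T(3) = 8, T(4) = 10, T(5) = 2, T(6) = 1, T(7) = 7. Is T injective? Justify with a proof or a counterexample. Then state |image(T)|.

6

T(2) = 2 = T(5) with 2 ≠ 5, so T is not injective.
The image of T is {1, 2, 3, 7, 8, 10}, which has 6 elements.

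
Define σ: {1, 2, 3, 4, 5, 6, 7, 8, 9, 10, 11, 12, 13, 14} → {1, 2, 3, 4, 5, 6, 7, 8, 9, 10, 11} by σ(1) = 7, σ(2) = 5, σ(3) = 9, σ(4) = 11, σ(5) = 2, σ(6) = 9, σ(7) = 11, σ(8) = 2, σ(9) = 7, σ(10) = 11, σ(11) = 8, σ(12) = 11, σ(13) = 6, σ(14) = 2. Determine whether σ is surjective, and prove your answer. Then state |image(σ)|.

7

No element maps to 1, so σ is not surjective.
The image of σ is {2, 5, 6, 7, 8, 9, 11}, which has 7 elements.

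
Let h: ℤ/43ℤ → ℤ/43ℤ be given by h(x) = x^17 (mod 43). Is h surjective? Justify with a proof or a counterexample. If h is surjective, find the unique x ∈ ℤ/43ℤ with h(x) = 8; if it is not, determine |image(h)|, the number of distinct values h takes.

Since 43 is prime, the nonzero elements of ℤ/43ℤ form a cyclic group of order 42.
As gcd(17, 42) = 1, raising to the 17th power is a bijection on this group: if a^17 ≡ b^17 then (ab^{−1})^17 = 1, and the only element of order dividing gcd(17, 42) = 1 is 1, so a = b.
With h(0) = 0 this makes h injective on all of ℤ/43ℤ, hence bijective (finite equal-size domain and codomain). In particular h is surjective.
Since h is surjective, we find the preimage of 8. The inverse of x ↦ x^17 on (ℤ/43ℤ)^× is x ↦ x^5, because 17·5 = 85 = 2·42 + 1 ≡ 1 (mod 42) and x^{42} = 1 for x ≠ 0 (Fermat). So h⁻¹(8) = 8^5 mod 43.
Repeated squaring mod 43: 8^1 ≡ 8, 8^2 ≡ 8² = 64 ≡ 21, 8^4 ≡ 21² = 441 ≡ 11. Since 5 = 4 + 1, 8^5 ≡ 11·8: 11·8 = 88 ≡ 2. So 8^5 ≡ 2 (mod 43).
Hence h⁻¹(8) = 2.

2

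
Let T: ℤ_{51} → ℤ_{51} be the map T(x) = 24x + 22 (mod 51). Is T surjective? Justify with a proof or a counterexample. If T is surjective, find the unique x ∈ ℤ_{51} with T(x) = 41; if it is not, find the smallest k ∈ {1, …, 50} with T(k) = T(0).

Recall that surjectivity means every element of the codomain has a preimage under T.
Since gcd(24, 51) = 3, we have 24x ≡ 0 (mod 3) for all x, so T(x) ≡ 1 (mod 3).
But 0 ≢ 1 (mod 3), so 0 ∈ ℤ_{51} has no preimage. Therefore T is not surjective.
Since T is not surjective, we find the least positive k with T(k) = T(0): this means 24k ≡ 0 (mod 51), i.e. 51 ∣ 24k. Since gcd(24, 51) = 3, dividing through by 3 this holds exactly when 17 ∣ 8k, and as gcd(8, 17) = 1, exactly when 17 ∣ k.
The smallest positive such k is 17.

17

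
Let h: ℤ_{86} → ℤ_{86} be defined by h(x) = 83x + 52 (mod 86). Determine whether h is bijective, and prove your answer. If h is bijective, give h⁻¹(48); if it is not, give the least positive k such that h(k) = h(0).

If h(s) = h(t), then 83s ≡ 83t (mod 86). Because gcd(83, 86) = 1, we may cancel 83 to get s ≡ t (mod 86).
We now compute 83⁻¹ mod 86 explicitly. Euclid's algorithm: 86 = 1·83 + 3, 83 = 27·3 + 2, 3 = 1·2 + 1; back-substituting gives 1 = 57·83 − 55·86, so 83⁻¹ ≡ 57 (mod 86).
For any y ∈ ℤ_{86}, x = 57(y − 52) mod 86 satisfies h(x) = 83·57(y − 52) + 52 ≡ y (since 83·57 ≡ 1 mod 86). So every y has a preimage.
So h is bijective.
Since h is bijective, we find h⁻¹(48): we need 83x ≡ 48 − 52 ≡ 82 (mod 86). Using 83⁻¹ = 57: x ≡ 57·82 = 4674 = 54·86 + 30, so x = 30.
Check: h(30) = 83·30 + 52 = 2542 = 29·86 + 48 ≡ 48 (mod 86).

30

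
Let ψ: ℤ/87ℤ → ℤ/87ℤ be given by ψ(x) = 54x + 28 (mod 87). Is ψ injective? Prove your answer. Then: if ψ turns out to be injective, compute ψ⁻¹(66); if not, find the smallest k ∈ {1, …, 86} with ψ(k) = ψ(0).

We have gcd(54, 87) = 3 > 1. Taking s = 0 and t = 29: ψ(0) = 28 and ψ(29) = 54·29 + 28 = 1594 ≡ 28 (mod 87).
So ψ(0) = ψ(29) while 0 ≠ 29, so ψ is not injective.
Since ψ is not injective, we find the least positive k with ψ(k) = ψ(0): this means 54k ≡ 0 (mod 87), i.e. 87 ∣ 54k. Since gcd(54, 87) = 3, dividing through by 3 this holds exactly when 29 ∣ 18k, and as gcd(18, 29) = 1, exactly when 29 ∣ k.
The smallest positive such k is 29.

29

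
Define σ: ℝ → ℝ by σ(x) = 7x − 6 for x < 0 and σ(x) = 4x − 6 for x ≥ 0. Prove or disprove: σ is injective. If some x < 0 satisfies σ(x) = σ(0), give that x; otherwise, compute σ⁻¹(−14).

-8/7

Both pieces are strictly increasing (slopes 7 and 4), so each is injective on its own interval.
The left piece maps (−∞, 0) onto (−∞, −6); the right piece maps [0, ∞) onto [−6, ∞).
These images are disjoint, so no value is attained by both pieces. Hence σ is injective.
Because the two images are disjoint, no x < 0 has σ(x) = σ(0), so we compute σ⁻¹(−14): −14 lies in (−∞, −6), so solve 7x − 6 = −14: x = (−14 + 6)/7 = −8/7.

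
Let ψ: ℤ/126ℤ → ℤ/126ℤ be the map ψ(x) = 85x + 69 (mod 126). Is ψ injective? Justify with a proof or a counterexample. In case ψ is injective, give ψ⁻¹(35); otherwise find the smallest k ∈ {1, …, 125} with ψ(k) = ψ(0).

50

Recall that ψ is injective if ψ(s) = ψ(t) implies s = t.
Suppose ψ(s) = ψ(t) in ℤ/126ℤ. Then 85s + 69 ≡ 85t + 69 (mod 126), hence 85(s − t) ≡ 0 (mod 126).
Since gcd(85, 126) = 1, 85 is invertible modulo 126, so s − t ≡ 0 (mod 126), i.e. s = t.
Therefore ψ is injective.
We now compute 85⁻¹ mod 126 explicitly. Euclid's algorithm: 126 = 1·85 + 41, 85 = 2·41 + 3, 41 = 13·3 + 2, 3 = 1·2 + 1; back-substituting gives 1 = 43·85 − 29·126, so 85⁻¹ ≡ 43 (mod 126).
Since ψ is injective, we find ψ⁻¹(35): we need 85x ≡ 35 − 69 ≡ 92 (mod 126). Using 85⁻¹ = 43: x ≡ 43·92 = 3956 = 31·126 + 50, so x = 50.
Check: ψ(50) = 85·50 + 69 = 4319 = 34·126 + 35 ≡ 35 (mod 126).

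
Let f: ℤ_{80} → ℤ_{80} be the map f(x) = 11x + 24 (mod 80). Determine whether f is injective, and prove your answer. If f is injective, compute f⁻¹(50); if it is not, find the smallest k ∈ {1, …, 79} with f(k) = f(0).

46

If f(a) = f(b), then 11a ≡ 11b (mod 80). Because gcd(11, 80) = 1, we may cancel 11 to get a ≡ b (mod 80).
So f is injective.
We now compute 11⁻¹ mod 80 explicitly. Euclid's algorithm: 80 = 7·11 + 3, 11 = 3·3 + 2, 3 = 1·2 + 1; back-substituting gives 1 = 51·11 − 7·80, so 11⁻¹ ≡ 51 (mod 80).
Since f is injective, we compute f⁻¹(50): solve 11x + 24 ≡ 50 (mod 80), i.e. 11x ≡ 26 (mod 80).
Multiplying by 11⁻¹ = 51 gives x ≡ 51·26 = 1326 = 16·80 + 46 ≡ 46 (mod 80).
Check: f(46) = 11·46 + 24 = 530 = 6·80 + 50 ≡ 50 (mod 80).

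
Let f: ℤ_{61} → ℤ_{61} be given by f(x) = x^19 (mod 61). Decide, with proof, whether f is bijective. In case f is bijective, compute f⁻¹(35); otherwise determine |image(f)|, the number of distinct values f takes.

30

Since 61 is prime, the nonzero elements of ℤ_{61} form a cyclic group of order 60.
As gcd(19, 60) = 1, raising to the 19th power is a bijection on this group: if s^19 ≡ t^19 then (st^{−1})^19 = 1, and the only element of order dividing gcd(19, 60) = 1 is 1, so s = t.
With f(0) = 0 this makes f injective on all of ℤ_{61}, hence bijective (finite equal-size domain and codomain). In particular f is bijective.
Since f is bijective, we find the preimage of 35. The inverse of x ↦ x^19 on (ℤ_{61})^× is x ↦ x^19, because 19·19 = 361 = 6·60 + 1 ≡ 1 (mod 60) and x^{60} = 1 for x ≠ 0 (Fermat). So f⁻¹(35) = 35^19 mod 61.
Repeated squaring mod 61: 35^1 ≡ 35, 35^2 ≡ 35² = 1225 ≡ 5, 35^4 ≡ 5² = 25, 35^8 ≡ 25² = 625 ≡ 15, 35^16 ≡ 15² = 225 ≡ 42. Since 19 = 16 + 2 + 1, 35^19 ≡ 42·5·35: 42·5 = 210 ≡ 27, then 27·35 = 945 ≡ 30. So 35^19 ≡ 30 (mod 61).
Hence f⁻¹(35) = 30.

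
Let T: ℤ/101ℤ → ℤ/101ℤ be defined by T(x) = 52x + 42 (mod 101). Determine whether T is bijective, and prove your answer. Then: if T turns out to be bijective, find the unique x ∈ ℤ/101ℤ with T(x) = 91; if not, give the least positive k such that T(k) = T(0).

100

Recall that injectivity means: for all u, v in the domain, T(u) = T(v) implies u = v.
Suppose T(u) = T(v) in ℤ/101ℤ. Then 52u + 42 ≡ 52v + 42 (mod 101), hence 52(u − v) ≡ 0 (mod 101).
Since gcd(52, 101) = 1, 52 is invertible modulo 101, so u − v ≡ 0 (mod 101), i.e. u = v.
We now compute 52⁻¹ mod 101 explicitly. Euclid's algorithm: 101 = 1·52 + 49, 52 = 1·49 + 3, 49 = 16·3 + 1; back-substituting gives 1 = 68·52 − 35·101, so 52⁻¹ ≡ 68 (mod 101).
For any y ∈ ℤ/101ℤ, x = 68(y − 42) mod 101 satisfies T(x) = 52·68(y − 42) + 42 ≡ y (since 52·68 ≡ 1 mod 101). So every y has a preimage.
Hence T is bijective.
Since T is bijective, we find T⁻¹(91): we need 52x ≡ 91 − 42 ≡ 49 (mod 101). Using 52⁻¹ = 68: x ≡ 68·49 = 3332 = 32·101 + 100, so x = 100.
Check: T(100) = 52·100 + 42 = 5242 = 51·101 + 91 ≡ 91 (mod 101).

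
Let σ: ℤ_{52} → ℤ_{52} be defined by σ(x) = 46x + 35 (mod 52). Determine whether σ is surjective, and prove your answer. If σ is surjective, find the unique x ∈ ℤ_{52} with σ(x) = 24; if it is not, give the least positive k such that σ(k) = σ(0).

26

Since gcd(46, 52) = 2, we have 46x ≡ 0 (mod 2) for all x, so σ(x) ≡ 1 (mod 2).
But 0 ≢ 1 (mod 2), so 0 ∈ ℤ_{52} has no preimage. Thus σ is not surjective.
Since σ is not surjective, we find the least positive k with σ(k) = σ(0): this means 46k ≡ 0 (mod 52), i.e. 52 ∣ 46k. Since gcd(46, 52) = 2, dividing through by 2 this holds exactly when 26 ∣ 23k, and as gcd(23, 26) = 1, exactly when 26 ∣ k.
The smallest positive such k is 26.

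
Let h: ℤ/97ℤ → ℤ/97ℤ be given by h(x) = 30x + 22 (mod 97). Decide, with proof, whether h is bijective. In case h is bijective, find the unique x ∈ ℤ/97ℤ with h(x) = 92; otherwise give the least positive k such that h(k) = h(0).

Suppose h(a) = h(b) in ℤ/97ℤ. Then 30a + 22 ≡ 30b + 22 (mod 97), so 30(a − b) ≡ 0 (mod 97).
Since gcd(30, 97) = 1, 30 is invertible modulo 97, so a − b ≡ 0 (mod 97), i.e. a = b.
We now compute 30⁻¹ mod 97 explicitly. Euclid's algorithm: 97 = 3·30 + 7, 30 = 4·7 + 2, 7 = 3·2 + 1; back-substituting gives 1 = 55·30 − 17·97, so 30⁻¹ ≡ 55 (mod 97).
For any y ∈ ℤ/97ℤ, x = 55(y − 22) mod 97 satisfies h(x) = 30·55(y − 22) + 22 ≡ y (since 30·55 ≡ 1 mod 97). So every y has a preimage.
So h is bijective.
Since h is bijective, we find h⁻¹(92): we need 30x ≡ 92 − 22 ≡ 70 (mod 97). Using 30⁻¹ = 55: x ≡ 55·70 = 3850 = 39·97 + 67, so x = 67.
Check: h(67) = 30·67 + 22 = 2032 = 20·97 + 92 ≡ 92 (mod 97).

67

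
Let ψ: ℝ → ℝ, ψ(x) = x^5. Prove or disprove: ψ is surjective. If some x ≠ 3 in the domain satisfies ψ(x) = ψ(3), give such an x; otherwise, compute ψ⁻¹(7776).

For any y ∈ ℝ, x = y^{1/5} ∈ ℝ gives ψ(x) = y, so ψ is surjective.
Since x ↦ x^5 is strictly increasing on ℝ, it is injective there, so no x ≠ 3 in the domain has ψ(x) = ψ(3). We therefore compute ψ⁻¹(7776) = 7776^{1/5} = 6 (indeed 6^5 = 7776).

6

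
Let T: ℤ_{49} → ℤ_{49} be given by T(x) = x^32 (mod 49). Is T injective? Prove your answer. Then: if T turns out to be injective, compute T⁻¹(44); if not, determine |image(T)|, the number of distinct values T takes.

T(0) = 0^32 = 0.
T(7): Repeated squaring mod 49: 7^1 ≡ 7, 7^2 ≡ 7² = 49 ≡ 0, 7^4 ≡ 0² = 0, 7^8 ≡ 0² = 0, 7^16 ≡ 0² = 0, 7^32 ≡ 0² = 0. So 7^32 ≡ 0 (mod 49).
So T(0) = T(7) = 0 while 0 ≠ 7, hence T is not injective.
Since T is not injective, we determine |image(T)|. Computing x^32 mod 49 for each x (by repeated squaring, reducing mod 49 at every step), the values T(0), T(1), …, T(48) are: 0, 1, 39, 37, 2, 32, 22, 0, 29, 46, 23, 16, 25, 43, 0, 8, 4, 9, 30, 18, 15, 0, 36, 11, 44, 44, 11, 36, 0, 15, 18, 30, 9, 4, 8, 0, 43, 25, 16, 23, 46, 29, 0, 22, 32, 2, 37, 39, 1.
The distinct values are {0, 1, 2, 4, 8, 9, 11, 15, 16, 18, 22, 23, 25, 29, 30, 32, 36, 37, 39, 43, 44, 46}; there are 22 of them.

22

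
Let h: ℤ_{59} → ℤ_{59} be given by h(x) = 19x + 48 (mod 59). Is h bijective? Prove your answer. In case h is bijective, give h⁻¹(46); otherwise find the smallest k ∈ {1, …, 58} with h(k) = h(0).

3

Suppose h(u) = h(v) in ℤ_{59}. Then 19u + 48 ≡ 19v + 48 (mod 59), thus 19(u − v) ≡ 0 (mod 59).
Since gcd(19, 59) = 1, 19 is invertible modulo 59, therefore u − v ≡ 0 (mod 59), i.e. u = v.
We now compute 19⁻¹ mod 59 explicitly. Euclid's algorithm: 59 = 3·19 + 2, 19 = 9·2 + 1; back-substituting gives 1 = 28·19 − 9·59, so 19⁻¹ ≡ 28 (mod 59).
Then y ↦ 28(y − 48) is a two-sided inverse to h, so every y ∈ ℤ_{59} has a preimage.
Hence h is bijective.
Since h is bijective, we compute h⁻¹(46): solve 19x + 48 ≡ 46 (mod 59), i.e. 19x ≡ 57 (mod 59).
Multiplying by 19⁻¹ = 28 gives x ≡ 28·57 = 1596 = 27·59 + 3 ≡ 3 (mod 59).
Check: h(3) = 19·3 + 48 = 105 = 1·59 + 46 ≡ 46 (mod 59).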